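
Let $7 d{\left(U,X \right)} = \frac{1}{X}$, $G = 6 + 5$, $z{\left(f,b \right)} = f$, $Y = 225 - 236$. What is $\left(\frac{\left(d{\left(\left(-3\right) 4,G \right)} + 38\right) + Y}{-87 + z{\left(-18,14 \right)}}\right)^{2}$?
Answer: $\frac{173056}{2614689} \approx 0.066186$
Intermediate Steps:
$Y = -11$
$G = 11$
$d{\left(U,X \right)} = \frac{1}{7 X}$
$\left(\frac{\left(d{\left(\left(-3\right) 4,G \right)} + 38\right) + Y}{-87 + z{\left(-18,14 \right)}}\right)^{2} = \left(\frac{\left(\frac{1}{7 \cdot 11} + 38\right) - 11}{-87 - 18}\right)^{2} = \left(\frac{\left(\frac{1}{7} \cdot \frac{1}{11} + 38\right) - 11}{-105}\right)^{2} = \left(\left(\left(\frac{1}{77} + 38\right) - 11\right) \left(- \frac{1}{105}\right)\right)^{2} = \left(\left(\frac{2927}{77} - 11\right) \left(- \frac{1}{105}\right)\right)^{2} = \left(\frac{2080}{77} \left(- \frac{1}{105}\right)\right)^{2} = \left(- \frac{416}{1617}\right)^{2} = \frac{173056}{2614689}$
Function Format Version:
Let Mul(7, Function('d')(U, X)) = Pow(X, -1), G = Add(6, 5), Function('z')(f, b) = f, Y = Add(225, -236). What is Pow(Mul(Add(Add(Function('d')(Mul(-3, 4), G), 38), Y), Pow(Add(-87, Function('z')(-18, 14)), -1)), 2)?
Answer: Rational(173056, 2614689) ≈ 0.066186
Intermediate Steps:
Y = -11
G = 11
Function('d')(U, X) = Mul(Rational(1, 7), Pow(X, -1))
Pow(Mul(Add(Add(Function('d')(Mul(-3, 4), G), 38), Y), Pow(Add(-87, Function('z')(-18, 14)), -1)), 2) = Pow(Mul(Add(Add(Mul(Rational(1, 7), Pow(11, -1)), 38), -11), Pow(Add(-87, -18), -1)), 2) = Pow(Mul(Add(Add(Mul(Rational(1, 7), Rational(1, 11)), 38), -11), Pow(-105, -1)), 2) = Pow(Mul(Add(Add(Rational(1, 77), 38), -11), Rational(-1, 105)), 2) = Pow(Mul(Add(Rational(2927, 77), -11), Rational(-1, 105)), 2) = Pow(Mul(Rational(2080, 77), Rational(-1, 105)), 2) = Pow(Rational(-416, 1617), 2) = Rational(173056, 2614689)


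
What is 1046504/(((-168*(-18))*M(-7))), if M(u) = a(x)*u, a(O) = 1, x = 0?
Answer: -130813/2646 ≈ -49.438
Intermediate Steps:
M(u) = u (M(u) = 1*u = u)
1046504/(((-168*(-18))*M(-7))) = 1046504/((-168*(-18)*(-7))) = 1046504/((3024*(-7))) = 1046504/(-21168) = 1046504*(-1/21168) = -130813/2646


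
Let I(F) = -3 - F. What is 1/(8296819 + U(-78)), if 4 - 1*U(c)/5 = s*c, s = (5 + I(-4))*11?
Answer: 1/8322579 ≈ 1.2016e-7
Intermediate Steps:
s = 66 (s = (5 + (-3 - 1*(-4)))*11 = (5 + (-3 + 4))*11 = (5 + 1)*11 = 6*11 = 66)
U(c) = 20 - 330*c
1/(8296819 + U(-78)) = 1/(8296819 + (20 - 330*(-78))) = 1/(8296819 + (20 + 25740)) = 1/(8296819 + 25760) = 1/8322579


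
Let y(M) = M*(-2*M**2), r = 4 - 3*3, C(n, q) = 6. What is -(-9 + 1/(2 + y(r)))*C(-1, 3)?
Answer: 2267/42 ≈ 53.976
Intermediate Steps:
r = -5 (r = 4 - 9 = -5)
y(M) = -2*M**3
-(-9 + 1/(2 + y(r)))*C(-1, 3) = -(-9 + 1/(2 - 2*(-5)**3))*6 = -(-9 + 1/(2 - 2*(-125)))*6 = -(-9 + 1/(2 + 250))*6 = -(-9 + 1/252)*6 = -(-2267)*6/252 = -1*(-2267/42) = 2267/42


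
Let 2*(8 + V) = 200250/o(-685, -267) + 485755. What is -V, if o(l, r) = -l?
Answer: -66586293/274 ≈ -2.4302e+5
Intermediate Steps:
V = 66586293/274 (V = -8 + (200250/((-1*(-685))) + 485755)/2 = -8 + (200250/685 + 485755)/2 = -8 + (200250*(1/685) + 485755)/2 = -8 + (40050/137 + 485755)/2 = -8 + (½)*(66588485/137) = -8 + 66588485/274 = 66586293/274 ≈ 2.4302e+5)
-V = -1*66586293/274 = -66586293/274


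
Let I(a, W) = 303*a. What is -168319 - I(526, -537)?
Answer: -327697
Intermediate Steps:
-168319 - I(526, -537) = -168319 - 303*526 = -168319 - 1*159378 = -168319 - 159378 = -327697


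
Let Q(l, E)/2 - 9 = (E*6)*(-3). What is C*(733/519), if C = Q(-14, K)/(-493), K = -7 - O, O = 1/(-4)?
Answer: -2199/2941 ≈ -0.74770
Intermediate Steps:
O = -¼ ≈ -0.25000
K = -27/4 (K = -7 - 1*(-¼) = -7 + ¼ = -27/4 ≈ -6.7500)
Q(l, E) = 18 - 36*E (Q(l, E) = 18 + 2*((E*6)*(-3)) = 18 + 2*((6*E)*(-3)) = 18 + 2*(-18*E) = 18 - 36*E)
C = -9/17 (C = (18 - 36*(-27/4))/(-493) = (18 + 243)*(-1/493) = 261*(-1/493) = -9/17 ≈ -0.52941)
C*(733/519) = -6597/(17*519) = -9/17*733/519 = -2199/2941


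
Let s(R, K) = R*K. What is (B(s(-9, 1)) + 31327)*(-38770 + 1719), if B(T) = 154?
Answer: -1166402531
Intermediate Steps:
s(R, K) = K*R
(B(s(-9, 1)) + 31327)*(-38770 + 1719) = (154 + 31327)*(-38770 + 1719) = 31481*(-37051) = -1166402531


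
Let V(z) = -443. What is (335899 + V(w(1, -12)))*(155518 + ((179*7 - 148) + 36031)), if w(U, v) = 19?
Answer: 64626940224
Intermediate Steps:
(335899 + V(w(1, -12)))*(155518 + ((179*7 - 148) + 36031)) = (335899 - 443)*(155518 + ((179*7 - 148) + 36031)) = 335456*(155518 + ((1253 - 148) + 36031)) = 335456*(155518 + (1105 + 36031)) = 335456*(155518 + 37136) = 335456*192654 = 64626940224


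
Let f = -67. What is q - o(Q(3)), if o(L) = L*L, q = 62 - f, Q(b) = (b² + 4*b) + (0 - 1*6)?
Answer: -96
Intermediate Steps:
Q(b) = -6 + b² + 4*b (Q(b) = (b² + 4*b) + (0 - 6) = (b² + 4*b) - 6 = -6 + b² + 4*b)
q = 129 (q = 62 - 1*(-67) = 62 + 67 = 129)
o(L) = L²
q - o(Q(3)) = 129 - (-6 + 3² + 4*3)² = 129 - (-6 + 9 + 12)² = 129 - 1*15² = 129 - 1*225 = 129 - 225 = -96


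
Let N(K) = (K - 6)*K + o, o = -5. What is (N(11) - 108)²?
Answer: 3364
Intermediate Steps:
N(K) = -5 + K*(-6 + K) (N(K) = (K - 6)*K - 5 = (-6 + K)*K - 5 = K*(-6 + K) - 5 = -5 + K*(-6 + K))
(N(11) - 108)² = ((-5 + 11² - 6*11) - 108)² = ((-5 + 121 - 66) - 108)² = (50 - 108)² = (-58)² = 3364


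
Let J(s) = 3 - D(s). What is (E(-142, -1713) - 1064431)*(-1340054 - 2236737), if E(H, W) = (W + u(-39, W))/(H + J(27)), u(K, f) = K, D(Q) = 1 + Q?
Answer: 635804019355975/167 ≈ 3.8072e+12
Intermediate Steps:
J(s) = 2 - s (J(s) = 3 - (1 + s) = 3 + (-1 - s) = 2 - s)
E(H, W) = (-39 + W)/(-25 + H) (E(H, W) = (W - 39)/(H + (2 - 1*27)) = (-39 + W)/(H + (2 - 27)) = (-39 + W)/(H - 25) = (-39 + W)/(-25 + H))
(E(-142, -1713) - 1064431)*(-1340054 - 2236737) = ((-39 - 1713)/(-25 - 142) - 1064431)*(-1340054 - 2236737) = (-1752/(-167) - 1064431)*(-3576791) = (-1/167*(-1752) - 1064431)*(-3576791) = (1752/167 - 1064431)*(-3576791) = -177758225/167*(-3576791) = 635804019355975/167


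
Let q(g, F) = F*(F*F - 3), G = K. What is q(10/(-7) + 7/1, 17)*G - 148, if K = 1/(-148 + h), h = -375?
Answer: -82266/523 ≈ -157.30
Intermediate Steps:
K = -1/523 (K = 1/(-148 - 375) = 1/(-523) = -1/523 ≈ -0.0019120)
G = -1/523 ≈ -0.0019120
q(g, F) = F*(-3 + F²) (q(g, F) = F*(F² - 3) = F*(-3 + F²))
q(10/(-7) + 7/1, 17)*G - 148 = (17*(-3 + 17²))*(-1/523) - 148 = (17*(-3 + 289))*(-1/523) - 148 = (17*286)*(-1/523) - 148 = 4862*(-1/523) - 148 = -4862/523 - 148 = -82266/523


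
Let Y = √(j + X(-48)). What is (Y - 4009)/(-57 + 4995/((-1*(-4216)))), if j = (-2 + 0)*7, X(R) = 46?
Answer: 16901944/235317 - 16864*√2/235317 ≈ 71.725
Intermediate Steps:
j = -14 (j = -2*7 = -14)
Y = 4*√2 (Y = √(-14 + 46) = √32 = 4*√2 ≈ 5.6569)
(Y - 4009)/(-57 + 4995/((-1*(-4216)))) = (4*√2 - 4009)/(-57 + 4995/((-1*(-4216)))) = (-4009 + 4*√2)/(-57 + 4995/4216) = (-4009 + 4*√2)/(-235317/4216) = (-4009 + 4*√2)*(-4216/235317) = 16901944/235317 - 16864*√2/235317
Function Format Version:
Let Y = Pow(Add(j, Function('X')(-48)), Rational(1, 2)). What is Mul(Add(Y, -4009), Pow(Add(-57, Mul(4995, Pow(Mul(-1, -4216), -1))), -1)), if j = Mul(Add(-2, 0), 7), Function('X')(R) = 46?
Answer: Add(Rational(16901944, 235317), Mul(Rational(-16864, 235317), Pow(2, Rational(1, 2)))) ≈ 71.725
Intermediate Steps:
j = -14 (j = Mul(-2, 7) = -14)
Y = Mul(4, Pow(2, Rational(1, 2))) (Y = Pow(Add(-14, 46), Rational(1, 2)) = Pow(32, Rational(1, 2)) = Mul(4, Pow(2, Rational(1, 2))) ≈ 5.6569)
Mul(Add(Y, -4009), Pow(Add(-57, Mul(4995, Pow(Mul(-1, -4216), -1))), -1)) = Mul(Add(Mul(4, Pow(2, Rational(1, 2))), -4009), Pow(Add(-57, Mul(4995, Pow(Mul(-1, -4216), -1))), -1)) = Mul(Add(-4009, Mul(4, Pow(2, Rational(1, 2)))), Pow(Add(-57, Mul(4995, Pow(4216, -1))), -1)) = Mul(Add(-4009, Mul(4, Pow(2, Rational(1, 2)))), Pow(Add(-57, Mul(4995, Rational(1, 4216))), -1)) = Mul(Add(-4009, Mul(4, Pow(2, Rational(1, 2)))), Pow(Add(-57, Rational(4995, 4216)), -1)) = Mul(Add(-4009, Mul(4, Pow(2, Rational(1, 2)))), Pow(Rational(-235317, 4216), -1)) = Mul(Add(-4009, Mul(4, Pow(2, Rational(1, 2)))), Rational(-4216, 235317)) = Add(Rational(16901944, 235317), Mul(Rational(-16864, 235317), Pow(2, Rational(1, 2))))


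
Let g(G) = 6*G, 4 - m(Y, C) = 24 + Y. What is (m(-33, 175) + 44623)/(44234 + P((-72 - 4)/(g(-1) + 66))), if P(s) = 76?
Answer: 22318/22155 ≈ 1.0074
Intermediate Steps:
m(Y, C) = -20 - Y (m(Y, C) = 4 - (24 + Y) = 4 + (-24 - Y) = -20 - Y)
(m(-33, 175) + 44623)/(44234 + P((-72 - 4)/(g(-1) + 66))) = ((-20 - 1*(-33)) + 44623)/(44234 + 76) = ((-20 + 33) + 44623)/44310 = (13 + 44623)*(1/44310) = 44636*(1/44310) = 22318/22155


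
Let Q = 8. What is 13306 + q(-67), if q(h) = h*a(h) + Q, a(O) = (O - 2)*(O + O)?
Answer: -606168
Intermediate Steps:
a(O) = 2*O*(-2 + O) (a(O) = (-2 + O)*(2*O) = 2*O*(-2 + O))
q(h) = 8 + 2*h²*(-2 + h) (q(h) = h*(2*h*(-2 + h)) + 8 = 2*h²*(-2 + h) + 8 = 8 + 2*h²*(-2 + h))
13306 + q(-67) = 13306 + (8 + 2*(-67)²*(-2 - 67)) = 13306 + (8 + 2*4489*(-69)) = 13306 + (8 - 619482) = 13306 - 619474 = -606168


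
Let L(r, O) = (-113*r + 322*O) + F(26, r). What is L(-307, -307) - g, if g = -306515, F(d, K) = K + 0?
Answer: 242045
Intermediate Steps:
F(d, K) = K
L(r, O) = -112*r + 322*O (L(r, O) = (-113*r + 322*O) + r = -112*r + 322*O)
L(-307, -307) - g = (-112*(-307) + 322*(-307)) - 1*(-306515) = (34384 - 98854) + 306515 = -64470 + 306515 = 242045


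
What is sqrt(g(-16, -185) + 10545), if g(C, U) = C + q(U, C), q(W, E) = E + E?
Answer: sqrt(10497) ≈ 102.45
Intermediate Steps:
q(W, E) = 2*E
g(C, U) = 3*C (g(C, U) = C + 2*C = 3*C)
sqrt(g(-16, -185) + 10545) = sqrt(3*(-16) + 10545) = sqrt(-48 + 10545) = sqrt(10497)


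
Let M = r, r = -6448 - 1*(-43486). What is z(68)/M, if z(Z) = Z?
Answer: 34/18519 ≈ 0.0018360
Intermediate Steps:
r = 37038 (r = -6448 + 43486 = 37038)
M = 37038
z(68)/M = 68/37038 = 68*(1/37038) = 34/18519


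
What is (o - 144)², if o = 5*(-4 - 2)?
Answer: 30276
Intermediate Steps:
o = -30 (o = 5*(-6) = -30)
(o - 144)² = (-30 - 144)² = (-174)² = 30276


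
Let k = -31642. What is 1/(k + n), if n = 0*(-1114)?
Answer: -1/31642 ≈ -3.1604e-5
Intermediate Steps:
n = 0
1/(k + n) = 1/(-31642 + 0) = 1/(-31642) = -1/31642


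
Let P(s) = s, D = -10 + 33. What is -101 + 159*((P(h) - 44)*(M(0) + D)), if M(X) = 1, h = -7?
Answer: -194717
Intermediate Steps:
D = 23
-101 + 159*((P(h) - 44)*(M(0) + D)) = -101 + 159*((-7 - 44)*(1 + 23)) = -101 + 159*(-51*24) = -101 + 159*(-1224) = -101 - 194616 = -194717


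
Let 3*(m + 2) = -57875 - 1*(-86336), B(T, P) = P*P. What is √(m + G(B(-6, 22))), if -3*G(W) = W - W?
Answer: √9485 ≈ 97.391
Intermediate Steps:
B(T, P) = P²
G(W) = 0 (G(W) = -(W - W)/3 = -⅓*0 = 0)
m = 9485 (m = -2 + (-57875 - 1*(-86336))/3 = -2 + (-57875 + 86336)/3 = -2 + (⅓)*28461 = -2 + 9487 = 9485)
√(m + G(B(-6, 22))) = √(9485 + 0) = √9485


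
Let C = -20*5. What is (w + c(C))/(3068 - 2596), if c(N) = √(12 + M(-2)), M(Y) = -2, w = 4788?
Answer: 1197/118 + √10/472 ≈ 10.151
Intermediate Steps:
C = -100
c(N) = √10 (c(N) = √(12 - 2) = √10)
(w + c(C))/(3068 - 2596) = (4788 + √10)/(3068 - 2596) = (4788 + √10)/472 = (4788 + √10)*(1/472) = 1197/118 + √10/472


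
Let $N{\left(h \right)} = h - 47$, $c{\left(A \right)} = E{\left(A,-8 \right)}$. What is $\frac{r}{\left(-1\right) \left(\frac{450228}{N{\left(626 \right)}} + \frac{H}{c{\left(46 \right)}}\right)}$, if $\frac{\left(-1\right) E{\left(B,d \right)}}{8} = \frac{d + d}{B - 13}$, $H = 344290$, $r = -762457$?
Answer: $\frac{9417868864}{1105996369} \approx 8.5153$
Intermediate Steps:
$E{\left(B,d \right)} = - \frac{16 d}{-13 + B}$ ($E{\left(B,d \right)} = - 8 \frac{d + d}{B - 13} = - 8 \frac{2 d}{-13 + B} = - \frac{16 d}{-13 + B}$)
$c{\left(A \right)} = \frac{128}{-13 + A}$ ($c{\left(A \right)} = \left(-16\right) \left(-8\right) \frac{1}{-13 + A} = \frac{128}{-13 + A}$)
$N{\left(h \right)} = -47 + h$ ($N{\left(h \right)} = h - 47 = -47 + h$)
$\frac{r}{\left(-1\right) \left(\frac{450228}{N{\left(626 \right)}} + \frac{H}{c{\left(46 \right)}}\right)} = - \frac{762457}{\left(-1\right) \left(\frac{450228}{-47 + 626} + \frac{344290}{128 \frac{1}{-13 + 46}}\right)} = - \frac{762457}{\left(-1\right) \left(\frac{450228}{579} + \frac{344290}{128 \cdot \frac{1}{33}}\right)} = - \frac{762457}{\left(-1\right) \left(450228 \cdot \frac{1}{579} + \frac{344290}{128 \cdot \frac{1}{33}}\right)} = - \frac{762457}{\left(-1\right) \left(\frac{150076}{193} + \frac{344290}{\frac{128}{33}}\right)} = - \frac{762457}{\left(-1\right) \left(\frac{150076}{193} + 344290 \cdot \frac{33}{128}\right)} = - \frac{762457}{\left(-1\right) \left(\frac{150076}{193} + \frac{5680785}{64}\right)} = - \frac{762457}{\left(-1\right) \frac{1105996369}{12352}} = - \frac{762457}{- \frac{1105996369}{12352}} = \left(-762457\right) \left(- \frac{12352}{1105996369}\right) = \frac{9417868864}{1105996369}$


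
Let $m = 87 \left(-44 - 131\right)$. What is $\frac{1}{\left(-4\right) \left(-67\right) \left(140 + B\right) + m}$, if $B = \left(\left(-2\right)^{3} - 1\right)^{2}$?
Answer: $\frac{1}{44003} \approx 2.2726 \cdot 10^{-5}$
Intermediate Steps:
$B = 81$ ($B = \left(-8 - 1\right)^{2} = \left(-9\right)^{2} = 81$)
$m = -15225$ ($m = 87 \left(-175\right) = -15225$)
$\frac{1}{\left(-4\right) \left(-67\right) \left(140 + B\right) + m} = \frac{1}{\left(-4\right) \left(-67\right) \left(140 + 81\right) - 15225} = \frac{1}{268 \cdot 221 - 15225} = \frac{1}{59228 - 15225} = \frac{1}{44003}$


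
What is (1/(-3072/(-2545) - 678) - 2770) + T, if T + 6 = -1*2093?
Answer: -8386553167/1722438 ≈ -4869.0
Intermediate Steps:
T = -2099 (T = -6 - 1*2093 = -6 - 2093 = -2099)
(1/(-3072/(-2545) - 678) - 2770) + T = (1/(-3072/(-2545) - 678) - 2770) - 2099 = (1/(-3072*(-1/2545) - 678) - 2770) - 2099 = (1/(3072/2545 - 678) - 2770) - 2099 = (1/(-1722438/2545) - 2770) - 2099 = (-2545/1722438 - 2770) - 2099 = -4771155805/1722438 - 2099 = -8386553167/1722438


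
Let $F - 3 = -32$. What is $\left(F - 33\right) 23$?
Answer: $-1426$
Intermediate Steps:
$F = -29$ ($F = 3 - 32 = -29$)
$\left(F - 33\right) 23 = \left(-29 - 33\right) 23 = \left(-62\right) 23 = -1426$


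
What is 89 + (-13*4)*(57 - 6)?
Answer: -2563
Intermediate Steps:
89 + (-13*4)*(57 - 6) = 89 - 52*51 = 89 - 2652 = -2563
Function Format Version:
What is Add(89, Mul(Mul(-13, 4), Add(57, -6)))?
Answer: -2563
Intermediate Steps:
Add(89, Mul(Mul(-13, 4), Add(57, -6))) = Add(89, Mul(-52, 51)) = Add(89, -2652) = -2563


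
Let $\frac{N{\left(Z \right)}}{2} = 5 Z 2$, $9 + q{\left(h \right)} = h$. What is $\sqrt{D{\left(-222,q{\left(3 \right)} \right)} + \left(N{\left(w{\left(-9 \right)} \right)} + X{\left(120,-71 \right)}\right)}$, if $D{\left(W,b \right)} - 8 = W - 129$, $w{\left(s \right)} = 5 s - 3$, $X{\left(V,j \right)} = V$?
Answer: $13 i \sqrt{7} \approx 34.395 i$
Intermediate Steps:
$w{\left(s \right)} = -3 + 5 s$
$q{\left(h \right)} = -9 + h$
$N{\left(Z \right)} = 20 Z$ ($N{\left(Z \right)} = 2 \cdot 5 Z 2 = 2 \cdot 10 Z = 20 Z$)
$D{\left(W,b \right)} = -121 + W$ ($D{\left(W,b \right)} = 8 + \left(W - 129\right) = 8 + \left(-129 + W\right) = -121 + W$)
$\sqrt{D{\left(-222,q{\left(3 \right)} \right)} + \left(N{\left(w{\left(-9 \right)} \right)} + X{\left(120,-71 \right)}\right)} = \sqrt{\left(-121 - 222\right) + \left(20 \left(-3 + 5 \left(-9\right)\right) + 120\right)} = \sqrt{-343 + \left(20 \left(-3 - 45\right) + 120\right)} = \sqrt{-343 + \left(20 \left(-48\right) + 120\right)} = \sqrt{-343 + \left(-960 + 120\right)} = \sqrt{-343 - 840} = \sqrt{-1183} = 13 i \sqrt{7}$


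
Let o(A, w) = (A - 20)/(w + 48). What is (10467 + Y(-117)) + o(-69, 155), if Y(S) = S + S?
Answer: 2077210/203 ≈ 10233.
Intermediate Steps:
o(A, w) = (-20 + A)/(48 + w)
Y(S) = 2*S
(10467 + Y(-117)) + o(-69, 155) = (10467 + 2*(-117)) + (-20 - 69)/(48 + 155) = (10467 - 234) - 89/203 = 10233 + (1/203)*(-89) = 10233 - 89/203 = 2077210/203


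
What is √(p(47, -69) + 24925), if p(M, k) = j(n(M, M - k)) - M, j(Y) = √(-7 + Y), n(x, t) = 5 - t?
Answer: √(24878 + I*√118) ≈ 157.73 + 0.0344*I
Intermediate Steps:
p(M, k) = √(-2 + k - M) - M (p(M, k) = √(-7 + (5 - (M - k))) - M = √(-7 + (5 + (k - M))) - M = √(-7 + (5 + k - M)) - M = √(-2 + k - M) - M)
√(p(47, -69) + 24925) = √((√(-2 - 69 - 1*47) - 1*47) + 24925) = √((√(-2 - 69 - 47) - 47) + 24925) = √((√(-118) - 47) + 24925) = √((I*√118 - 47) + 24925) = √((-47 + I*√118) + 24925) = √(24878 + I*√118)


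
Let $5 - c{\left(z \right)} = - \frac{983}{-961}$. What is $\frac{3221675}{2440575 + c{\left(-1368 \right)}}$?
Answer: $\frac{3096029675}{2345396397} \approx 1.32$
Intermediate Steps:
$c{\left(z \right)} = \frac{3822}{961}$ ($c{\left(z \right)} = 5 - - \frac{983}{-961} = 5 - \left(-983\right) \left(- \frac{1}{961}\right) = 5 - \frac{983}{961} = \frac{3822}{961}$)
$\frac{3221675}{2440575 + c{\left(-1368 \right)}} = \frac{3221675}{2440575 + \frac{3822}{961}} = \frac{3221675}{\frac{2345396397}{961}} = 3221675 \cdot \frac{961}{2345396397} = \frac{3096029675}{2345396397}$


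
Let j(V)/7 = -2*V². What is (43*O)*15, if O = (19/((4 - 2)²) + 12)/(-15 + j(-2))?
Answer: -43215/284 ≈ -152.17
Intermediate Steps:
j(V) = -14*V² (j(V) = 7*(-2*V²) = -14*V²)
O = -67/284 (O = (19/((4 - 2)²) + 12)/(-15 - 14*(-2)²) = (19/(2²) + 12)/(-15 - 14*4) = (19/4 + 12)/(-15 - 56) = (19*(¼) + 12)/(-71) = (19/4 + 12)*(-1/71) = (67/4)*(-1/71) = -67/284 ≈ -0.23592)
(43*O)*15 = (43*(-67/284))*15 = -2881/284*15 = -43215/284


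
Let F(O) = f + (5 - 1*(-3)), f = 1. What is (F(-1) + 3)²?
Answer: 144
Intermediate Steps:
F(O) = 9 (F(O) = 1 + (5 - 1*(-3)) = 1 + (5 + 3) = 1 + 8 = 9)
(F(-1) + 3)² = (9 + 3)² = 12² = 144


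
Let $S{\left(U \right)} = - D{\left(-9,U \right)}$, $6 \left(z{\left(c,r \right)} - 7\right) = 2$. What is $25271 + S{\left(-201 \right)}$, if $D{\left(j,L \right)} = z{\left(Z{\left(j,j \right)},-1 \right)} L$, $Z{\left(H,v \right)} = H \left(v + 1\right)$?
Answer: $26745$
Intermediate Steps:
$Z{\left(H,v \right)} = H \left(1 + v\right)$
$z{\left(c,r \right)} = \frac{22}{3}$ ($z{\left(c,r \right)} = 7 + \frac{1}{6} \cdot 2 = 7 + \frac{1}{3} = \frac{22}{3}$)
$D{\left(j,L \right)} = \frac{22 L}{3}$
$S{\left(U \right)} = - \frac{22 U}{3}$
$25271 + S{\left(-201 \right)} = 25271 - -1474 = 25271 + 1474 = 26745$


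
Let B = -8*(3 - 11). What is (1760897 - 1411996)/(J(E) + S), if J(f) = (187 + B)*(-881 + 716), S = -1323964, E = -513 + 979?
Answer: -348901/1365379 ≈ -0.25553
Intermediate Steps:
E = 466
B = 64 (B = -8*(-8) = 64)
J(f) = -41415 (J(f) = (187 + 64)*(-881 + 716) = 251*(-165) = -41415)
(1760897 - 1411996)/(J(E) + S) = (1760897 - 1411996)/(-41415 - 1323964) = 348901/(-1365379) = 348901*(-1/1365379) = -348901/1365379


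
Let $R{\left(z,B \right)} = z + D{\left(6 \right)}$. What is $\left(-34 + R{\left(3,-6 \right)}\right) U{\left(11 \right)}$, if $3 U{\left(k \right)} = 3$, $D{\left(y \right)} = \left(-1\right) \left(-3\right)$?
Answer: $-28$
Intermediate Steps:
$D{\left(y \right)} = 3$
$U{\left(k \right)} = 1$ ($U{\left(k \right)} = \frac{1}{3} \cdot 3 = 1$)
$R{\left(z,B \right)} = 3 + z$ ($R{\left(z,B \right)} = z + 3 = 3 + z$)
$\left(-34 + R{\left(3,-6 \right)}\right) U{\left(11 \right)} = \left(-34 + \left(3 + 3\right)\right) 1 = \left(-34 + 6\right) 1 = \left(-28\right) 1 = -28$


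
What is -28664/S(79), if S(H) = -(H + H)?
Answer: 14332/79 ≈ 181.42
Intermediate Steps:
S(H) = -2*H
-28664/S(79) = -28664/((-2*79)) = -28664/(-158) = -28664*(-1/158) = 14332/79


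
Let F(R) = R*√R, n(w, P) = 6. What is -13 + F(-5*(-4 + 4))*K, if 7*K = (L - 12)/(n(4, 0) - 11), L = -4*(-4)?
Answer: -13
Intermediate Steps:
L = 16
F(R) = R^(3/2)
K = -4/35 (K = ((16 - 12)/(6 - 11))/7 = (4/(-5))/7 = (4*(-⅕))/7 = (⅐)*(-⅘) = -4/35 ≈ -0.11429)
-13 + F(-5*(-4 + 4))*K = -13 + (-5*(-4 + 4))^(3/2)*(-4/35) = -13 + (-5*0)^(3/2)*(-4/35) = -13 + 0^(3/2)*(-4/35) = -13 + 0*(-4/35) = -13 + 0 = -13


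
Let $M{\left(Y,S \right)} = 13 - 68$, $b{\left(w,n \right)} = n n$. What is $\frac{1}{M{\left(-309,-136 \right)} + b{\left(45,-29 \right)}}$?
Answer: $\frac{1}{786} \approx 0.0012723$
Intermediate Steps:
$b{\left(w,n \right)} = n^{2}$
$M{\left(Y,S \right)} = -55$
$\frac{1}{M{\left(-309,-136 \right)} + b{\left(45,-29 \right)}} = \frac{1}{-55 + \left(-29\right)^{2}} = \frac{1}{-55 + 841} = \frac{1}{786}$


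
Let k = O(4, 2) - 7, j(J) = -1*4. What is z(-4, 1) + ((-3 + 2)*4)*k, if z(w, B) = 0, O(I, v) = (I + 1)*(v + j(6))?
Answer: 68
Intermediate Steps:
j(J) = -4
O(I, v) = (1 + I)*(-4 + v) (O(I, v) = (I + 1)*(v - 4) = (1 + I)*(-4 + v))
k = -17 (k = (-4 + 2 - 4*4 + 4*2) - 7 = (-4 + 2 - 16 + 8) - 7 = -10 - 7 = -17)
z(-4, 1) + ((-3 + 2)*4)*k = 0 + ((-3 + 2)*4)*(-17) = 0 - 1*4*(-17) = 0 - 4*(-17) = 0 + 68 = 68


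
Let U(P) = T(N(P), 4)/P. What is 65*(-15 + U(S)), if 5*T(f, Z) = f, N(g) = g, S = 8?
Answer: -962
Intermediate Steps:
T(f, Z) = f/5
U(P) = 1/5 (U(P) = (P/5)/P = 1/5)
65*(-15 + U(S)) = 65*(-15 + 1/5) = 65*(-74/5) = -962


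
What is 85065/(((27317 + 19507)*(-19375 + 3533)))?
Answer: -28355/247261936 ≈ -0.00011468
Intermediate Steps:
85065/(((27317 + 19507)*(-19375 + 3533))) = 85065/((46824*(-15842))) = 85065/(-741785808) = 85065*(-1/741785808) = -28355/247261936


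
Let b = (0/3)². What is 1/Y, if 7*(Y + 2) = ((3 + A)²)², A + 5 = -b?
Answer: 7/2 ≈ 3.5000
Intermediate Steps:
b = 0 (b = (0*(⅓))² = 0² = 0)
A = -5 (A = -5 - 1*0 = -5 + 0 = -5)
Y = 2/7 (Y = -2 + ((3 - 5)²)²/7 = -2 + ((-2)²)²/7 = -2 + (⅐)*4² = -2 + (⅐)*16 = -2 + 16/7 = 2/7 ≈ 0.28571)
1/Y = 1/(2/7) = 7/2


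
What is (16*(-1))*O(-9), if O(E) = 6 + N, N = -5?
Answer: -16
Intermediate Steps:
O(E) = 1 (O(E) = 6 - 5 = 1)
(16*(-1))*O(-9) = (16*(-1))*1 = -16*1 = -16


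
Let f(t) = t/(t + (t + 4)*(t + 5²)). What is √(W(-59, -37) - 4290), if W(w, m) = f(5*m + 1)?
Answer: 2*I*√54201959126/7109 ≈ 65.498*I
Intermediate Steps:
f(t) = t/(t + (4 + t)*(25 + t)) (f(t) = t/(t + (4 + t)*(t + 25)) = t/(t + (4 + t)*(25 + t)))
W(w, m) = (1 + 5*m)/(130 + (1 + 5*m)² + 150*m) (W(w, m) = (5*m + 1)/(100 + (5*m + 1)² + 30*(5*m + 1)) = (1 + 5*m)/(100 + (1 + 5*m)² + 30*(1 + 5*m)) = (1 + 5*m)/(100 + (1 + 5*m)² + (30 + 150*m)) = (1 + 5*m)/(130 + (1 + 5*m)² + 150*m))
√(W(-59, -37) - 4290) = √((1 + 5*(-37))/(131 + 25*(-37)² + 160*(-37)) - 4290) = √((1 - 185)/(131 + 25*1369 - 5920) - 4290) = √(-184/(131 + 34225 - 5920) - 4290) = √(-184/28436 - 4290) = √((1/28436)*(-184) - 4290) = √(-46/7109 - 4290) = √(-30497656/7109) = 2*I*√54201959126/7109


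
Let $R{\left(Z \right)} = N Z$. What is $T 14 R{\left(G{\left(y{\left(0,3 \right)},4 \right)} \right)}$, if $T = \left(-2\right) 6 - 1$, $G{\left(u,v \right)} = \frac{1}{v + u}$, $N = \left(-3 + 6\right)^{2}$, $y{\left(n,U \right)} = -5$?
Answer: $1638$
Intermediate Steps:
$N = 9$ ($N = 3^{2} = 9$)
$G{\left(u,v \right)} = \frac{1}{u + v}$
$T = -13$ ($T = -12 - 1 = -13$)
$R{\left(Z \right)} = 9 Z$
$T 14 R{\left(G{\left(y{\left(0,3 \right)},4 \right)} \right)} = \left(-13\right) 14 \frac{9}{-5 + 4} = - 182 \frac{9}{-1} = - 182 \cdot 9 \left(-1\right) = \left(-182\right) \left(-9\right) = 1638$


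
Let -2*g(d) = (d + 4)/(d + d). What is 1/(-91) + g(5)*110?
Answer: -9011/182 ≈ -49.511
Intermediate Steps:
g(d) = -(4 + d)/(4*d) (g(d) = -(d + 4)/(2*(d + d)) = -(4 + d)/(2*(2*d)) = -(4 + d)*1/(2*d)/2 = -(4 + d)/(4*d))
1/(-91) + g(5)*110 = 1/(-91) + ((¼)*(-4 - 1*5)/5)*110 = -1/91 + ((¼)*(⅕)*(-4 - 5))*110 = -1/91 + ((¼)*(⅕)*(-9))*110 = -1/91 - 9/20*110 = -1/91 - 99/2 = -9011/182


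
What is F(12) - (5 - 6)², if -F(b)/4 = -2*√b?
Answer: -1 + 16*√3 ≈ 26.713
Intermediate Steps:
F(b) = 8*√b (F(b) = -(-8)*√b = 8*√b)
F(12) - (5 - 6)² = 8*√12 - (5 - 6)² = 8*(2*√3) - 1*(-1)² = 16*√3 - 1*1 = 16*√3 - 1 = -1 + 16*√3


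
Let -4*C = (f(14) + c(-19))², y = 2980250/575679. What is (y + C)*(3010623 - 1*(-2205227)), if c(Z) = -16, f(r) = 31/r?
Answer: -3833038105525975/17358936 ≈ -2.2081e+8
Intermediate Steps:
y = 229250/44283 (y = 2980250*(1/575679) = 229250/44283 ≈ 5.1769)
C = -37249/784 (C = -(31/14 - 16)²/4 = -(-193/14)²/4 = -¼*37249/196 = -37249/784 ≈ -47.511)
(y + C)*(3010623 - 1*(-2205227)) = (229250/44283 - 37249/784)*(3010623 - 1*(-2205227)) = -1469765467*(3010623 + 2205227)/34717872 = -1469765467/34717872*5215850 = -3833038105525975/17358936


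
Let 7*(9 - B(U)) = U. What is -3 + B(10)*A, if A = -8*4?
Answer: -1717/7 ≈ -245.29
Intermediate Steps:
B(U) = 9 - U/7
A = -32
-3 + B(10)*A = -3 + (9 - ⅐*10)*(-32) = -3 + (9 - 10/7)*(-32) = -3 + (53/7)*(-32) = -3 - 1696/7 = -1717/7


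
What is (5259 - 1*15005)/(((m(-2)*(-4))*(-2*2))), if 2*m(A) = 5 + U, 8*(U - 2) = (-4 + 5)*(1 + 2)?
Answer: -9746/59 ≈ -165.19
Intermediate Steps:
U = 19/8 (U = 2 + ((-4 + 5)*(1 + 2))/8 = 2 + (1*3)/8 = 2 + (1/8)*3 = 2 + 3/8 = 19/8 ≈ 2.3750)
m(A) = 59/16 (m(A) = (5 + 19/8)/2 = (1/2)*(59/8) = 59/16)
(5259 - 1*15005)/(((m(-2)*(-4))*(-2*2))) = (5259 - 1*15005)/((((59/16)*(-4))*(-2*2))) = (5259 - 15005)/((-59/4*(-4))) = -9746/59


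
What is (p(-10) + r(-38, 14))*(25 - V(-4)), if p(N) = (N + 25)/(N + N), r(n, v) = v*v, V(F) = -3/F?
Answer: 75757/16 ≈ 4734.8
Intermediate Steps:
r(n, v) = v²
p(N) = (25 + N)/(2*N) (p(N) = (25 + N)/((2*N)) = (25 + N)*(1/(2*N)) = (25 + N)/(2*N))
(p(-10) + r(-38, 14))*(25 - V(-4)) = ((½)*(25 - 10)/(-10) + 14²)*(25 - (-3)/(-4)) = ((½)*(-⅒)*15 + 196)*(25 - (-3)*(-1)/4) = (-¾ + 196)*(25 - 1*¾) = 781*(25 - ¾)/4 = (781/4)*(97/4) = 75757/16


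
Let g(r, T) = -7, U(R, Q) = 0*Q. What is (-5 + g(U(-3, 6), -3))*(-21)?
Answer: 252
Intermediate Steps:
U(R, Q) = 0
(-5 + g(U(-3, 6), -3))*(-21) = (-5 - 7)*(-21) = -12*(-21) = 252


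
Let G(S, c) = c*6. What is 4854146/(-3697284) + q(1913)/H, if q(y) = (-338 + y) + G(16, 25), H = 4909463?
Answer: -11912436184349/9075839499246 ≈ -1.3125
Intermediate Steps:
G(S, c) = 6*c
q(y) = -188 + y (q(y) = (-338 + y) + 6*25 = (-338 + y) + 150 = -188 + y)
4854146/(-3697284) + q(1913)/H = 4854146/(-3697284) + (-188 + 1913)/4909463 = 4854146*(-1/3697284) + 1725*(1/4909463) = -2427073/1848642 + 1725/4909463 = -11912436184349/9075839499246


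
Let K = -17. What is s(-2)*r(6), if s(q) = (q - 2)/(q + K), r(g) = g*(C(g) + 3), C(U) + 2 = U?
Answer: 168/19 ≈ 8.8421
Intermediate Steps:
C(U) = -2 + U
r(g) = g*(1 + g) (r(g) = g*((-2 + g) + 3) = g*(1 + g))
s(q) = (-2 + q)/(-17 + q) (s(q) = (q - 2)/(q - 17) = (-2 + q)/(-17 + q))
s(-2)*r(6) = ((-2 - 2)/(-17 - 2))*(6*(1 + 6)) = (-4/(-19))*(6*7) = -1/19*(-4)*42 = (4/19)*42 = 168/19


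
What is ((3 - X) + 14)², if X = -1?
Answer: 324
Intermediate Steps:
((3 - X) + 14)² = ((3 - 1*(-1)) + 14)² = ((3 + 1) + 14)² = (4 + 14)² = 18² = 324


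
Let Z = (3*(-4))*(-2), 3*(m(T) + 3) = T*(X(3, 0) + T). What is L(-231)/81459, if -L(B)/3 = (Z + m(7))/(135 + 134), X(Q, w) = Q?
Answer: -19/3130353 ≈ -6.0696e-6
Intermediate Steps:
m(T) = -3 + T*(3 + T)/3 (m(T) = -3 + (T*(3 + T))/3 = -3 + T*(3 + T)/3)
Z = 24 (Z = -12*(-2) = 24)
L(B) = -133/269 (L(B) = -3*(24 + (-3 + 7 + (1/3)*7**2))/(135 + 134) = -3*(24 + (-3 + 7 + (1/3)*49))/269 = -3*(24 + (-3 + 7 + 49/3))/269 = -3*(24 + 61/3)/269 = -133/269)
L(-231)/81459 = -133/269/81459 = -133/269*1/81459 = -19/3130353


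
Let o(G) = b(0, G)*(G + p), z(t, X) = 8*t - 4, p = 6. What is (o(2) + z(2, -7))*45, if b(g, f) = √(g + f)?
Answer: 540 + 360*√2 ≈ 1049.1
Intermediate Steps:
b(g, f) = √(f + g)
z(t, X) = -4 + 8*t
o(G) = √G*(6 + G) (o(G) = √(G + 0)*(G + 6) = √G*(6 + G))
(o(2) + z(2, -7))*45 = (√2*(6 + 2) + (-4 + 8*2))*45 = (√2*8 + (-4 + 16))*45 = (8*√2 + 12)*45 = (12 + 8*√2)*45 = 540 + 360*√2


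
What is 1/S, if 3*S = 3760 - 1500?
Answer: 3/2260 ≈ 0.0013274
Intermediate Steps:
S = 2260/3 (S = (3760 - 1500)/3 = (1/3)*2260 = 2260/3 ≈ 753.33)
1/S = 1/(2260/3) = 3/2260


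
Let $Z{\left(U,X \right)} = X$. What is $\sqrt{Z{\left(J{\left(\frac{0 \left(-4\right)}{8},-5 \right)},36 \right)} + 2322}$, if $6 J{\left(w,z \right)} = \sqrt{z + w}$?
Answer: $3 \sqrt{262} \approx 48.559$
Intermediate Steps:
$J{\left(w,z \right)} = \frac{\sqrt{w + z}}{6}$ ($J{\left(w,z \right)} = \frac{\sqrt{z + w}}{6} = \frac{\sqrt{w + z}}{6}$)
$\sqrt{Z{\left(J{\left(\frac{0 \left(-4\right)}{8},-5 \right)},36 \right)} + 2322} = \sqrt{36 + 2322} = \sqrt{2358} = 3 \sqrt{262}$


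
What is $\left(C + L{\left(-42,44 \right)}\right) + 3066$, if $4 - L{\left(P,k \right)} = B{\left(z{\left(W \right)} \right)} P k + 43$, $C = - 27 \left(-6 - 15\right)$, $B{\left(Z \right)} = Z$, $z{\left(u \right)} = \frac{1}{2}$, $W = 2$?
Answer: $4518$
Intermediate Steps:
$z{\left(u \right)} = \frac{1}{2}$
$C = 567$ ($C = \left(-27\right) \left(-21\right) = 567$)
$L{\left(P,k \right)} = -39 - \frac{P k}{2}$ ($L{\left(P,k \right)} = 4 - \left(\frac{P}{2} k + 43\right) = 4 - \left(\frac{P k}{2} + 43\right) = 4 - \left(43 + \frac{P k}{2}\right) = -39 - \frac{P k}{2}$)
$\left(C + L{\left(-42,44 \right)}\right) + 3066 = \left(567 - \left(39 - 924\right)\right) + 3066 = \left(567 + \left(-39 + 924\right)\right) + 3066 = \left(567 + 885\right) + 3066 = 1452 + 3066 = 4518$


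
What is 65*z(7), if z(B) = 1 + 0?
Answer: 65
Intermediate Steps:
z(B) = 1
65*z(7) = 65*1 = 65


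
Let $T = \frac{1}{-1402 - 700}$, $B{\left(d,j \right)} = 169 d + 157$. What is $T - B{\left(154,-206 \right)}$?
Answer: $- \frac{55036667}{2102} \approx -26183.0$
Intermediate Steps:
$B{\left(d,j \right)} = 157 + 169 d$
$T = - \frac{1}{2102}$ ($T = \frac{1}{-2102} = - \frac{1}{2102} \approx -0.00047574$)
$T - B{\left(154,-206 \right)} = - \frac{1}{2102} - \left(157 + 169 \cdot 154\right) = - \frac{1}{2102} - \left(157 + 26026\right) = - \frac{1}{2102} - 26183 = - \frac{55036667}{2102}$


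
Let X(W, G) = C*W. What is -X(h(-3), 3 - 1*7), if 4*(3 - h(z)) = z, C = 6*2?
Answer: -45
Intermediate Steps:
C = 12
h(z) = 3 - z/4
X(W, G) = 12*W
-X(h(-3), 3 - 1*7) = -12*(3 - ¼*(-3)) = -12*(3 + ¾) = -12*15/4 = -1*45 = -45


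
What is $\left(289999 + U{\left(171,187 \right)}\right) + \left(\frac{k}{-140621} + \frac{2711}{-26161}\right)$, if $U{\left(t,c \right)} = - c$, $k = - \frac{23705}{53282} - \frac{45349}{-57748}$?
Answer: $\frac{1640243033334276516754409}{5659681517145023108} \approx 2.8981 \cdot 10^{5}$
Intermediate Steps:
$k = \frac{523684539}{1538464468}$ ($k = \left(-23705\right) \frac{1}{53282} - - \frac{45349}{57748} = - \frac{23705}{53282} + \frac{45349}{57748} = \frac{523684539}{1538464468} \approx 0.34039$)
$\left(289999 + U{\left(171,187 \right)}\right) + \left(\frac{k}{-140621} + \frac{2711}{-26161}\right) = \left(289999 - 187\right) + \left(\frac{523684539}{1538464468 \left(-140621\right)} + \frac{2711}{-26161}\right) = \left(289999 - 187\right) + \left(\frac{523684539}{1538464468} \left(- \frac{1}{140621}\right) + 2711 \left(- \frac{1}{26161}\right)\right) = 289812 - \frac{586512556920221287}{5659681517145023108} = \frac{1640243033334276516754409}{5659681517145023108}$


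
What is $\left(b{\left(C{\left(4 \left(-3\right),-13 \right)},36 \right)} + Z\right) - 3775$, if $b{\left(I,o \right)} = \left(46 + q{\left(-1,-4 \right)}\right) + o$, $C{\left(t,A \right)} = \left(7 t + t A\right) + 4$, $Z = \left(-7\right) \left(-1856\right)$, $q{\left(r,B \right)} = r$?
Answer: $9298$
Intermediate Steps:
$Z = 12992$
$C{\left(t,A \right)} = 4 + 7 t + A t$ ($C{\left(t,A \right)} = \left(7 t + A t\right) + 4 = 4 + 7 t + A t$)
$b{\left(I,o \right)} = 45 + o$ ($b{\left(I,o \right)} = \left(46 - 1\right) + o = 45 + o$)
$\left(b{\left(C{\left(4 \left(-3\right),-13 \right)},36 \right)} + Z\right) - 3775 = \left(\left(45 + 36\right) + 12992\right) - 3775 = \left(81 + 12992\right) - 3775 = 13073 - 3775 = 9298$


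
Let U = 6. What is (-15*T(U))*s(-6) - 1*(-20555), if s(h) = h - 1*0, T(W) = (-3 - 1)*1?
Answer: 20195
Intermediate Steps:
T(W) = -4 (T(W) = -4*1 = -4)
s(h) = h (s(h) = h + 0 = h)
(-15*T(U))*s(-6) - 1*(-20555) = -15*(-4)*(-6) - 1*(-20555) = 60*(-6) + 20555 = -360 + 20555 = 20195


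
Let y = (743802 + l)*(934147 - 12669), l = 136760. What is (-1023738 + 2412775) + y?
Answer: 811419899673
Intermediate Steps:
y = 811418510636 (y = (743802 + 136760)*(934147 - 12669) = 880562*921478 = 811418510636)
(-1023738 + 2412775) + y = (-1023738 + 2412775) + 811418510636 = 1389037 + 811418510636 = 811419899673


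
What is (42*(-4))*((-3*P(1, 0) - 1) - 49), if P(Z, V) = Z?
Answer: 8904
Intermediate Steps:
(42*(-4))*((-3*P(1, 0) - 1) - 49) = (42*(-4))*((-3*1 - 1) - 49) = -168*((-3 - 1) - 49) = -168*(-4 - 49) = -168*(-53) = 8904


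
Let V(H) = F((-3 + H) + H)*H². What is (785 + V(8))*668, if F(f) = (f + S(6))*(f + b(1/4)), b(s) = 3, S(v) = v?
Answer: 13520988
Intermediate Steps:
F(f) = (3 + f)*(6 + f) (F(f) = (f + 6)*(f + 3) = (6 + f)*(3 + f) = (3 + f)*(6 + f))
V(H) = H²*(-9 + (-3 + 2*H)² + 18*H) (V(H) = (18 + ((-3 + H) + H)² + 9*((-3 + H) + H))*H² = (18 + (-3 + 2*H)² + 9*(-3 + 2*H))*H² = (18 + (-3 + 2*H)² + (-27 + 18*H))*H² = (-9 + (-3 + 2*H)² + 18*H)*H² = H²*(-9 + (-3 + 2*H)² + 18*H))
(785 + V(8))*668 = (785 + 8³*(6 + 4*8))*668 = (785 + 512*(6 + 32))*668 = (785 + 512*38)*668 = (785 + 19456)*668 = 20241*668 = 13520988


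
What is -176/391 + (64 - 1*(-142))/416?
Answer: 3665/81328 ≈ 0.045064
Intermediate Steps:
-176/391 + (64 - 1*(-142))/416 = -176*1/391 + (64 + 142)*(1/416) = -176/391 + 206*(1/416) = -176/391 + 103/208 = 3665/81328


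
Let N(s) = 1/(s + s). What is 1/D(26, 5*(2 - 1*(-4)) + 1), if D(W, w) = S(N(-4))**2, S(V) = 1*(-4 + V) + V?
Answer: 16/289 ≈ 0.055363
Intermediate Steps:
N(s) = 1/(2*s)
S(V) = -4 + 2*V (S(V) = (-4 + V) + V = -4 + 2*V)
D(W, w) = 289/16 (D(W, w) = (-4 + 2*((1/2)/(-4)))**2 = (-4 + 2*((1/2)*(-1/4)))**2 = (-4 + 2*(-1/8))**2 = (-4 - 1/4)**2 = (-17/4)**2 = 289/16)
1/D(26, 5*(2 - 1*(-4)) + 1) = 1/(289/16) = 16/289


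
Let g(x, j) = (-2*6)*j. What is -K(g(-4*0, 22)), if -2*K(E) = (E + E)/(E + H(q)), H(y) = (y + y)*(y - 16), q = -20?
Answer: -11/49 ≈ -0.22449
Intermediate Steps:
g(x, j) = -12*j
H(y) = 2*y*(-16 + y) (H(y) = (2*y)*(-16 + y) = 2*y*(-16 + y))
K(E) = -E/(1440 + E) (K(E) = -(E + E)/(2*(E + 2*(-20)*(-16 - 20))) = -2*E/(2*(E + 2*(-20)*(-36))) = -2*E/(2*(E + 1440)) = -2*E/(2*(1440 + E)) = -E/(1440 + E))
-K(g(-4*0, 22)) = -(-1)*(-12*22)/(1440 - 12*22) = -(-1)*(-264)/(1440 - 264) = -(-1)*(-264)/1176 = -1*11/49 = -11/49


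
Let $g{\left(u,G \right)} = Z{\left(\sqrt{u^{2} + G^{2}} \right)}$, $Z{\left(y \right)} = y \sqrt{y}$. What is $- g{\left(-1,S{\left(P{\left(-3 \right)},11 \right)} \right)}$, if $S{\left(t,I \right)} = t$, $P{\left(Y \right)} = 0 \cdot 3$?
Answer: $-1$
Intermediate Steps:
$P{\left(Y \right)} = 0$
$Z{\left(y \right)} = y^{\frac{3}{2}}$
$g{\left(u,G \right)} = \left(G^{2} + u^{2}\right)^{\frac{3}{4}}$ ($g{\left(u,G \right)} = \left(\sqrt{u^{2} + G^{2}}\right)^{\frac{3}{2}} = \left(\sqrt{G^{2} + u^{2}}\right)^{\frac{3}{2}} = \left(G^{2} + u^{2}\right)^{\frac{3}{4}}$)
$- g{\left(-1,S{\left(P{\left(-3 \right)},11 \right)} \right)} = - \left(0^{2} + \left(-1\right)^{2}\right)^{\frac{3}{4}} = - \left(0 + 1\right)^{\frac{3}{4}} = - 1^{\frac{3}{4}} = \left(-1\right) 1 = -1$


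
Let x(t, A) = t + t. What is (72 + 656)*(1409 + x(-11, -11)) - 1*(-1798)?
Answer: 1011534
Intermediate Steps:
x(t, A) = 2*t
(72 + 656)*(1409 + x(-11, -11)) - 1*(-1798) = (72 + 656)*(1409 + 2*(-11)) - 1*(-1798) = 728*(1409 - 22) + 1798 = 728*1387 + 1798 = 1009736 + 1798 = 1011534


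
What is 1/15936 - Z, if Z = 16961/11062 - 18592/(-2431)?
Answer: -1967261013499/214273240896 ≈ -9.1811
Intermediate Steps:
Z = 246896895/26891722 (Z = 16961*(1/11062) - 18592*(-1/2431) = 16961/11062 + 18592/2431 = 246896895/26891722 ≈ 9.1812)
1/15936 - Z = 1/15936 - 1*246896895/26891722 = 1/15936 - 246896895/26891722 = -1967261013499/214273240896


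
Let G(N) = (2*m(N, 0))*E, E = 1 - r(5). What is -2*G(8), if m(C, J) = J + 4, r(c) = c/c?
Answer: 0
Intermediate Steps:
r(c) = 1
m(C, J) = 4 + J
E = 0 (E = 1 - 1*1 = 1 - 1 = 0)
G(N) = 0 (G(N) = (2*(4 + 0))*0 = (2*4)*0 = 8*0 = 0)
-2*G(8) = -2*0 = 0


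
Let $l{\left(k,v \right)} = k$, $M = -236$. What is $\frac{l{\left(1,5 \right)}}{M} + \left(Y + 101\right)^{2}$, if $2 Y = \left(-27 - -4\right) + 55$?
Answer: $\frac{3230603}{236} \approx 13689.0$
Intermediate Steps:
$Y = 16$ ($Y = \frac{\left(-27 - -4\right) + 55}{2} = \frac{\left(-27 + 4\right) + 55}{2} = \frac{-23 + 55}{2} = \frac{1}{2} \cdot 32 = 16$)
$\frac{l{\left(1,5 \right)}}{M} + \left(Y + 101\right)^{2} = \frac{1}{-236} \cdot 1 + \left(16 + 101\right)^{2} = \left(- \frac{1}{236}\right) 1 + 117^{2} = - \frac{1}{236} + 13689 = \frac{3230603}{236}$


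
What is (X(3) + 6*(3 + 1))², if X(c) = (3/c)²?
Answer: 625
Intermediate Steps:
X(c) = 9/c²
(X(3) + 6*(3 + 1))² = (9/3² + 6*(3 + 1))² = (9*(⅑) + 6*4)² = (1 + 24)² = 25² = 625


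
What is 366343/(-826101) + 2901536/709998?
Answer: 356143165637/97755009633 ≈ 3.6432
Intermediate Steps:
366343/(-826101) + 2901536/709998 = 366343*(-1/826101) + 2901536*(1/709998) = -366343/826101 + 1450768/354999 = 356143165637/97755009633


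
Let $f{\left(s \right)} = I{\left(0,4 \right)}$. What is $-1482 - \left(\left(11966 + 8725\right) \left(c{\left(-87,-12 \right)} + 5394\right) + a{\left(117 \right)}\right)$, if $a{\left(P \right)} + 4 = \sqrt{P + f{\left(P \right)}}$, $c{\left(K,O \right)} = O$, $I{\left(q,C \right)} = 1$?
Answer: $-111360440 - \sqrt{118} \approx -1.1136 \cdot 10^{8}$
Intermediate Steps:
$f{\left(s \right)} = 1$
$a{\left(P \right)} = -4 + \sqrt{1 + P}$ ($a{\left(P \right)} = -4 + \sqrt{P + 1} = -4 + \sqrt{1 + P}$)
$-1482 - \left(\left(11966 + 8725\right) \left(c{\left(-87,-12 \right)} + 5394\right) + a{\left(117 \right)}\right) = -1482 - \left(\left(11966 + 8725\right) \left(-12 + 5394\right) - \left(4 - \sqrt{1 + 117}\right)\right) = -1482 - \left(20691 \cdot 5382 - \left(4 - \sqrt{118}\right)\right) = -1482 - \left(111358962 - \left(4 - \sqrt{118}\right)\right) = -1482 - \left(111358958 + \sqrt{118}\right) = -111360440 - \sqrt{118}$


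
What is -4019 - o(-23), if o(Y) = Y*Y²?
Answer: 8148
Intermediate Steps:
o(Y) = Y³
-4019 - o(-23) = -4019 - 1*(-23)³ = -4019 - 1*(-12167) = -4019 + 12167 = 8148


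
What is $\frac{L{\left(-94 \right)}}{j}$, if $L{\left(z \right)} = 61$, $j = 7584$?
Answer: $\frac{61}{7584} \approx 0.0080432$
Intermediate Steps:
$\frac{L{\left(-94 \right)}}{j} = \frac{61}{7584}$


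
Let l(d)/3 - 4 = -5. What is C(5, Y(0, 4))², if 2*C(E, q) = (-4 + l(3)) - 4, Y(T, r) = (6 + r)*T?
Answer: 121/4 ≈ 30.250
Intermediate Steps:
l(d) = -3 (l(d) = 12 + 3*(-5) = 12 - 15 = -3)
Y(T, r) = T*(6 + r)
C(E, q) = -11/2 (C(E, q) = ((-4 - 3) - 4)/2 = (-7 - 4)/2 = (½)*(-11) = -11/2)
C(5, Y(0, 4))² = (-11/2)² = 121/4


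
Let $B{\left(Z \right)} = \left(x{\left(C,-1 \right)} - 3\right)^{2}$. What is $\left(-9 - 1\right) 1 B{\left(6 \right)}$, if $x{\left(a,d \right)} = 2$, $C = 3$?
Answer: $-10$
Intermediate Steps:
$B{\left(Z \right)} = 1$ ($B{\left(Z \right)} = \left(2 - 3\right)^{2} = \left(-1\right)^{2} = 1$)
$\left(-9 - 1\right) 1 B{\left(6 \right)} = \left(-9 - 1\right) 1 \cdot 1 = \left(-10\right) 1 \cdot 1 = \left(-10\right) 1 = -10$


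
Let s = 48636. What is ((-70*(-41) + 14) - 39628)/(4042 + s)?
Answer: -18372/26339 ≈ -0.69752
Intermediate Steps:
((-70*(-41) + 14) - 39628)/(4042 + s) = ((-70*(-41) + 14) - 39628)/(4042 + 48636) = ((2870 + 14) - 39628)/52678 = (2884 - 39628)*(1/52678) = -36744*1/52678 = -18372/26339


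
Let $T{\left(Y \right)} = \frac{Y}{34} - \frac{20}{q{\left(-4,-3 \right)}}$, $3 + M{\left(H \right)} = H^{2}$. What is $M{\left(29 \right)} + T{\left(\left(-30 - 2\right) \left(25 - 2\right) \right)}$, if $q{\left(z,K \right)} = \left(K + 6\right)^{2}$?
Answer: $\frac{124562}{153} \approx 814.13$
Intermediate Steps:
$q{\left(z,K \right)} = \left(6 + K\right)^{2}$
$M{\left(H \right)} = -3 + H^{2}$
$T{\left(Y \right)} = - \frac{20}{9} + \frac{Y}{34}$ ($T{\left(Y \right)} = \frac{Y}{34} - \frac{20}{\left(6 - 3\right)^{2}} = Y \frac{1}{34} - \frac{20}{3^{2}} = \frac{Y}{34} - \frac{20}{9} = - \frac{20}{9} + \frac{Y}{34}$)
$M{\left(29 \right)} + T{\left(\left(-30 - 2\right) \left(25 - 2\right) \right)} = \left(-3 + 29^{2}\right) + \left(- \frac{20}{9} + \frac{\left(-30 - 2\right) \left(25 - 2\right)}{34}\right) = \left(-3 + 841\right) + \left(- \frac{20}{9} + \frac{\left(-32\right) 23}{34}\right) = 838 + \left(- \frac{20}{9} + \frac{1}{34} \left(-736\right)\right) = 838 - \frac{3652}{153} = \frac{124562}{153}$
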